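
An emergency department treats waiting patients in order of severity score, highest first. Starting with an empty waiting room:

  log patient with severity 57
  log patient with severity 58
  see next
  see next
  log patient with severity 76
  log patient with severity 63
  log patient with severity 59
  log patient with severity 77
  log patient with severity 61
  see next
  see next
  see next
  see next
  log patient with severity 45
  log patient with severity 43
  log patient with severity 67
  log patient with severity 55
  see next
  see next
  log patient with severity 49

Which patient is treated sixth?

insert 57 → {57}
insert 58 → {58, 57}
see next → 58; now {57}
see next → 57; now {}
insert 76 → {76}
insert 63 → {76, 63}
insert 59 → {76, 63, 59}
insert 77 → {77, 76, 63, 59}
insert 61 → {77, 76, 63, 61, 59}
see next → 77; now {76, 63, 61, 59}
see next → 76; now {63, 61, 59}
see next → 63; now {61, 59}
see next → 61; now {59}
insert 45 → {59, 45}
insert 43 → {59, 45, 43}
insert 67 → {67, 59, 45, 43}
insert 55 → {67, 59, 55, 45, 43}
see next → 67; now {59, 55, 45, 43}
see next → 59; now {55, 45, 43}
insert 49 → {55, 49, 45, 43}

61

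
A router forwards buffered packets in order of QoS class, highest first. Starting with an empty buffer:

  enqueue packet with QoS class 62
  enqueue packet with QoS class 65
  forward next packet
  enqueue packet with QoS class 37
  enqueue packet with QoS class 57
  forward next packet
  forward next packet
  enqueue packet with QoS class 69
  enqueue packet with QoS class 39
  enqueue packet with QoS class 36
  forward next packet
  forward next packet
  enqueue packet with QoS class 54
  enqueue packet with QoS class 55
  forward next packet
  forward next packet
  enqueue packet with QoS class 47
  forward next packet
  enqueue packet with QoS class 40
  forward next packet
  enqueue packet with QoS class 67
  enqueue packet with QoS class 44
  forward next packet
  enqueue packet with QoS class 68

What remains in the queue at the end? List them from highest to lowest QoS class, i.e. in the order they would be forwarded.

[68, 44, 37, 36]

insert 62 → {62}
insert 65 → {65, 62}
forward next packet → 65; now {62}
insert 37 → {62, 37}
insert 57 → {62, 57, 37}
forward next packet → 62; now {57, 37}
forward next packet → 57; now {37}
insert 69 → {69, 37}
insert 39 → {69, 39, 37}
insert 36 → {69, 39, 37, 36}
forward next packet → 69; now {39, 37, 36}
forward next packet → 39; now {37, 36}
insert 54 → {54, 37, 36}
insert 55 → {55, 54, 37, 36}
forward next packet → 55; now {54, 37, 36}
forward next packet → 54; now {37, 36}
insert 47 → {47, 37, 36}
forward next packet → 47; now {37, 36}
insert 40 → {40, 37, 36}
forward next packet → 40; now {37, 36}
insert 67 → {67, 37, 36}
insert 44 → {67, 44, 37, 36}
forward next packet → 67; now {44, 37, 36}
insert 68 → {68, 44, 37, 36}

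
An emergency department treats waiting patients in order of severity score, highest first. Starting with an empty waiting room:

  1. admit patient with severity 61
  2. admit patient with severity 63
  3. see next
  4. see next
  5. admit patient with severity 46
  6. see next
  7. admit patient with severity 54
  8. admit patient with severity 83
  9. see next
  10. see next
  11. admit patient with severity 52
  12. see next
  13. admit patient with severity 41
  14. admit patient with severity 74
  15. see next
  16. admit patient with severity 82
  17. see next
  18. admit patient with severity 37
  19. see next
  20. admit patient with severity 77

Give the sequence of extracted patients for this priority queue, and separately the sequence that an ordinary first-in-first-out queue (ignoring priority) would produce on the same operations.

insert 61 → {61}
insert 63 → {63, 61}
see next → 63; now {61}
see next → 61; now {}
insert 46 → {46}
see next → 46; now {}
insert 54 → {54}
insert 83 → {83, 54}
see next → 83; now {54}
see next → 54; now {}
insert 52 → {52}
see next → 52; now {}
insert 41 → {41}
insert 74 → {74, 41}
see next → 74; now {41}
insert 82 → {82, 41}
see next → 82; now {41}
insert 37 → {41, 37}
see next → 41; now {37}
insert 77 → {77, 37}

priority queue: [63, 61, 46, 83, 54, 52, 74, 82, 41]; FIFO queue: 61, 63, 46, 54, 83, 52, 41, 74, 82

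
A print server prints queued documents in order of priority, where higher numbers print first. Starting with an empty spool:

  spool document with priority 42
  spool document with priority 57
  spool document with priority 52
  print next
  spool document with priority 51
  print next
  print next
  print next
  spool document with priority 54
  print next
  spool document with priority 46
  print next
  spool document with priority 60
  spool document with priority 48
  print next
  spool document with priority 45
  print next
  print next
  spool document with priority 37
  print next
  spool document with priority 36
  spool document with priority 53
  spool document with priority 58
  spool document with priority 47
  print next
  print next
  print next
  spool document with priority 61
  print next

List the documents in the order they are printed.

insert 42 → {42}
insert 57 → {57, 42}
insert 52 → {57, 52, 42}
print next → 57; now {52, 42}
insert 51 → {52, 51, 42}
print next → 52; now {51, 42}
print next → 51; now {42}
print next → 42; now {}
insert 54 → {54}
print next → 54; now {}
insert 46 → {46}
print next → 46; now {}
insert 60 → {60}
insert 48 → {60, 48}
print next → 60; now {48}
insert 45 → {48, 45}
print next → 48; now {45}
print next → 45; now {}
insert 37 → {37}
print next → 37; now {}
insert 36 → {36}
insert 53 → {53, 36}
insert 58 → {58, 53, 36}
insert 47 → {58, 53, 47, 36}
print next → 58; now {53, 47, 36}
print next → 53; now {47, 36}
print next → 47; now {36}
insert 61 → {61, 36}
print next → 61; now {36}

57 → 52 → 51 → 42 → 54 → 46 → 60 → 48 → 45 → 37 → 58 → 53 → 47 → 61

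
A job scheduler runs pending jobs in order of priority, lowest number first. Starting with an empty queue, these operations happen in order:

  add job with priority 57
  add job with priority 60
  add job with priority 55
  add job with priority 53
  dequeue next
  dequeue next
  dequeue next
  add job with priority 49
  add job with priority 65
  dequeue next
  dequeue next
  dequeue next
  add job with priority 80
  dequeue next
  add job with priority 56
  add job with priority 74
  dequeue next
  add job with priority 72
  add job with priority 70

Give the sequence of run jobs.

53 → 55 → 57 → 49 → 60 → 65 → 80 → 56

insert 57 → {57}
insert 60 → {57, 60}
insert 55 → {55, 57, 60}
insert 53 → {53, 55, 57, 60}
dequeue next → 53; now {55, 57, 60}
dequeue next → 55; now {57, 60}
dequeue next → 57; now {60}
insert 49 → {49, 60}
insert 65 → {49, 60, 65}
dequeue next → 49; now {60, 65}
dequeue next → 60; now {65}
dequeue next → 65; now {}
insert 80 → {80}
dequeue next → 80; now {}
insert 56 → {56}
insert 74 → {56, 74}
dequeue next → 56; now {74}
insert 72 → {72, 74}
insert 70 → {70, 72, 74}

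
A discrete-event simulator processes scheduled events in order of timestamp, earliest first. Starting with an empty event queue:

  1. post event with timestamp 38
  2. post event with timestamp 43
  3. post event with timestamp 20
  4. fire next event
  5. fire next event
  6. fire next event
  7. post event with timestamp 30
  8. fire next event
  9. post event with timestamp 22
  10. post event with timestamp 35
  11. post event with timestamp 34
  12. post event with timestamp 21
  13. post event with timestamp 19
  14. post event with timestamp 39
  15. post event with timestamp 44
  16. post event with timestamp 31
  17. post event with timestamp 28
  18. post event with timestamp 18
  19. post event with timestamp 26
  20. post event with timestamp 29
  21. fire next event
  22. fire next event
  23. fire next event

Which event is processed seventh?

insert 38 → {38}
insert 43 → {38, 43}
insert 20 → {20, 38, 43}
fire next event → 20; now {38, 43}
fire next event → 38; now {43}
fire next event → 43; now {}
insert 30 → {30}
fire next event → 30; now {}
insert 22 → {22}
insert 35 → {22, 35}
insert 34 → {22, 34, 35}
insert 21 → {21, 22, 34, 35}
insert 19 → {19, 21, 22, 34, 35}
insert 39 → {19, 21, 22, 34, 35, 39}
insert 44 → {19, 21, 22, 34, 35, 39, 44}
insert 31 → {19, 21, 22, 31, 34, 35, 39, 44}
insert 28 → {19, 21, 22, 28, 31, 34, 35, 39, 44}
insert 18 → {18, 19, 21, 22, 28, 31, 34, 35, 39, 44}
insert 26 → {18, 19, 21, 22, 26, 28, 31, 34, 35, 39, 44}
insert 29 → {18, 19, 21, 22, 26, 28, 29, 31, 34, 35, 39, 44}
fire next event → 18; now {19, 21, 22, 26, 28, 29, 31, 34, 35, 39, 44}
fire next event → 19; now {21, 22, 26, 28, 29, 31, 34, 35, 39, 44}
fire next event → 21; now {22, 26, 28, 29, 31, 34, 35, 39, 44}

21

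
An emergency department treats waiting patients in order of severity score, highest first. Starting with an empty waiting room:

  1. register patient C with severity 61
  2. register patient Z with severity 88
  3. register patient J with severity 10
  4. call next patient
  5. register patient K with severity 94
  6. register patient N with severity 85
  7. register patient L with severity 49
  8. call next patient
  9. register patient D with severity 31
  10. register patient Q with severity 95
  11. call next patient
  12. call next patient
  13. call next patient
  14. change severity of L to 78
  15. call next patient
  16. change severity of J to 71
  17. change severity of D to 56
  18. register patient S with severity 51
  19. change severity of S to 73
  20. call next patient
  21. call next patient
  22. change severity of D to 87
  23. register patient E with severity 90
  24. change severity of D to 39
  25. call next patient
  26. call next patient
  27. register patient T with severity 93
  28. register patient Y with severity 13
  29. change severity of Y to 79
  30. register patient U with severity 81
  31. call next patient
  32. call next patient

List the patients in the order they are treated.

[Z, K, Q, N, C, L, S, J, E, D, T, U]

add C (severity 61) → {C:61}
add Z (severity 88) → {Z:88, C:61}
add J (severity 10) → {Z:88, C:61, J:10}
call next patient → Z; now {C:61, J:10}
add K (severity 94) → {K:94, C:61, J:10}
add N (severity 85) → {K:94, N:85, C:61, J:10}
add L (severity 49) → {K:94, N:85, C:61, L:49, J:10}
call next patient → K; now {N:85, C:61, L:49, J:10}
add D (severity 31) → {N:85, C:61, L:49, D:31, J:10}
add Q (severity 95) → {Q:95, N:85, C:61, L:49, D:31, J:10}
call next patient → Q; now {N:85, C:61, L:49, D:31, J:10}
call next patient → N; now {C:61, L:49, D:31, J:10}
call next patient → C; now {L:49, D:31, J:10}
update L to severity 78 → {L:78, D:31, J:10}
call next patient → L; now {D:31, J:10}
update J to severity 71 → {J:71, D:31}
update D to severity 56 → {J:71, D:56}
add S (severity 51) → {J:71, D:56, S:51}
update S to severity 73 → {S:73, J:71, D:56}
call next patient → S; now {J:71, D:56}
call next patient → J; now {D:56}
update D to severity 87 → {D:87}
add E (severity 90) → {E:90, D:87}
update D to severity 39 → {E:90, D:39}
call next patient → E; now {D:39}
call next patient → D; now {}
add T (severity 93) → {T:93}
add Y (severity 13) → {T:93, Y:13}
update Y to severity 79 → {T:93, Y:79}
add U (severity 81) → {T:93, U:81, Y:79}
call next patient → T; now {U:81, Y:79}
call next patient → U; now {Y:79}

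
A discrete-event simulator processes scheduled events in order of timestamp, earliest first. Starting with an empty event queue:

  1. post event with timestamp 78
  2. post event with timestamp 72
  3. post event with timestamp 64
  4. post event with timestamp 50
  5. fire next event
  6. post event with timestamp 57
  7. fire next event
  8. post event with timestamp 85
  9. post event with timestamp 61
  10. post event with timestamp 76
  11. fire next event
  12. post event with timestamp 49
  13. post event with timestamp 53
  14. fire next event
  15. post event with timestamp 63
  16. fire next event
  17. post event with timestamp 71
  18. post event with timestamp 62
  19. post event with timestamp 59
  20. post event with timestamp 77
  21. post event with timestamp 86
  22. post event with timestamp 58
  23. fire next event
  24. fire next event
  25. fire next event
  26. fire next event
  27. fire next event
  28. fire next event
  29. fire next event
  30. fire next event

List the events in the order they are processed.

insert 78 → {78}
insert 72 → {72, 78}
insert 64 → {64, 72, 78}
insert 50 → {50, 64, 72, 78}
fire next event → 50; now {64, 72, 78}
insert 57 → {57, 64, 72, 78}
fire next event → 57; now {64, 72, 78}
insert 85 → {64, 72, 78, 85}
insert 61 → {61, 64, 72, 78, 85}
insert 76 → {61, 64, 72, 76, 78, 85}
fire next event → 61; now {64, 72, 76, 78, 85}
insert 49 → {49, 64, 72, 76, 78, 85}
insert 53 → {49, 53, 64, 72, 76, 78, 85}
fire next event → 49; now {53, 64, 72, 76, 78, 85}
insert 63 → {53, 63, 64, 72, 76, 78, 85}
fire next event → 53; now {63, 64, 72, 76, 78, 85}
insert 71 → {63, 64, 71, 72, 76, 78, 85}
insert 62 → {62, 63, 64, 71, 72, 76, 78, 85}
insert 59 → {59, 62, 63, 64, 71, 72, 76, 78, 85}
insert 77 → {59, 62, 63, 64, 71, 72, 76, 77, 78, 85}
insert 86 → {59, 62, 63, 64, 71, 72, 76, 77, 78, 85, 86}
insert 58 → {58, 59, 62, 63, 64, 71, 72, 76, 77, 78, 85, 86}
fire next event → 58; now {59, 62, 63, 64, 71, 72, 76, 77, 78, 85, 86}
fire next event → 59; now {62, 63, 64, 71, 72, 76, 77, 78, 85, 86}
fire next event → 62; now {63, 64, 71, 72, 76, 77, 78, 85, 86}
fire next event → 63; now {64, 71, 72, 76, 77, 78, 85, 86}
fire next event → 64; now {71, 72, 76, 77, 78, 85, 86}
fire next event → 71; now {72, 76, 77, 78, 85, 86}
fire next event → 72; now {76, 77, 78, 85, 86}
fire next event → 76; now {77, 78, 85, 86}

[50, 57, 61, 49, 53, 58, 59, 62, 63, 64, 71, 72, 76]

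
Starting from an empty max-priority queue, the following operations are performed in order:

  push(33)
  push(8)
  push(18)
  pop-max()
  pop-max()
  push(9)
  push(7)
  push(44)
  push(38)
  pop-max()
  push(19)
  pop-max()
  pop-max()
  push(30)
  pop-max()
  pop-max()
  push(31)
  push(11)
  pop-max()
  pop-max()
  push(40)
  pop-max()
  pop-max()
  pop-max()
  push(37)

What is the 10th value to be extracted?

insert 33 → {33}
insert 8 → {33, 8}
insert 18 → {33, 18, 8}
pop-max → 33; now {18, 8}
pop-max → 18; now {8}
insert 9 → {9, 8}
insert 7 → {9, 8, 7}
insert 44 → {44, 9, 8, 7}
insert 38 → {44, 38, 9, 8, 7}
pop-max → 44; now {38, 9, 8, 7}
insert 19 → {38, 19, 9, 8, 7}
pop-max → 38; now {19, 9, 8, 7}
pop-max → 19; now {9, 8, 7}
insert 30 → {30, 9, 8, 7}
pop-max → 30; now {9, 8, 7}
pop-max → 9; now {8, 7}
insert 31 → {31, 8, 7}
insert 11 → {31, 11, 8, 7}
pop-max → 31; now {11, 8, 7}
pop-max → 11; now {8, 7}
insert 40 → {40, 8, 7}
pop-max → 40; now {8, 7}
pop-max → 8; now {7}
pop-max → 7; now {}
insert 37 → {37}

40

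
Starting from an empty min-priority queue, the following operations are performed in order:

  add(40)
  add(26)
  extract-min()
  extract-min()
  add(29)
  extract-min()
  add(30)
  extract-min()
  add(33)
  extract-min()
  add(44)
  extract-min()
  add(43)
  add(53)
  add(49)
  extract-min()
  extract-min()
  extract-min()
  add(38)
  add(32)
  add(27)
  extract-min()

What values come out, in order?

insert 40 → {40}
insert 26 → {26, 40}
extract-min → 26; now {40}
extract-min → 40; now {}
insert 29 → {29}
extract-min → 29; now {}
insert 30 → {30}
extract-min → 30; now {}
insert 33 → {33}
extract-min → 33; now {}
insert 44 → {44}
extract-min → 44; now {}
insert 43 → {43}
insert 53 → {43, 53}
insert 49 → {43, 49, 53}
extract-min → 43; now {49, 53}
extract-min → 49; now {53}
extract-min → 53; now {}
insert 38 → {38}
insert 32 → {32, 38}
insert 27 → {27, 32, 38}
extract-min → 27; now {32, 38}

26 → 40 → 29 → 30 → 33 → 44 → 43 → 49 → 53 → 27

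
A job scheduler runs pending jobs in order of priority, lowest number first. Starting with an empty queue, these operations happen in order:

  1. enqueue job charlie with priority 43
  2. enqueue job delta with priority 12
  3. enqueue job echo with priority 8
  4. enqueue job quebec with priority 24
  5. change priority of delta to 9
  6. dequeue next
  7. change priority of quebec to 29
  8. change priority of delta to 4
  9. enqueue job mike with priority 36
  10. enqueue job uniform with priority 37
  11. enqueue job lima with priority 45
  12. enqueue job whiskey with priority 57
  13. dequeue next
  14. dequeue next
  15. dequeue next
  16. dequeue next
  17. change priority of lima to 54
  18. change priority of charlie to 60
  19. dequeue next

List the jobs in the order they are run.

add charlie (priority 43) → {charlie:43}
add delta (priority 12) → {delta:12, charlie:43}
add echo (priority 8) → {echo:8, delta:12, charlie:43}
add quebec (priority 24) → {echo:8, delta:12, quebec:24, charlie:43}
update delta to priority 9 → {echo:8, delta:9, quebec:24, charlie:43}
dequeue next → echo; now {delta:9, quebec:24, charlie:43}
update quebec to priority 29 → {delta:9, quebec:29, charlie:43}
update delta to priority 4 → {delta:4, quebec:29, charlie:43}
add mike (priority 36) → {delta:4, quebec:29, mike:36, charlie:43}
add uniform (priority 37) → {delta:4, quebec:29, mike:36, uniform:37, charlie:43}
add lima (priority 45) → {delta:4, quebec:29, mike:36, uniform:37, charlie:43, lima:45}
add whiskey (priority 57) → {delta:4, quebec:29, mike:36, uniform:37, charlie:43, lima:45, whiskey:57}
dequeue next → delta; now {quebec:29, mike:36, uniform:37, charlie:43, lima:45, whiskey:57}
dequeue next → quebec; now {mike:36, uniform:37, charlie:43, lima:45, whiskey:57}
dequeue next → mike; now {uniform:37, charlie:43, lima:45, whiskey:57}
dequeue next → uniform; now {charlie:43, lima:45, whiskey:57}
update lima to priority 54 → {charlie:43, lima:54, whiskey:57}
update charlie to priority 60 → {lima:54, whiskey:57, charlie:60}
dequeue next → lima; now {whiskey:57, charlie:60}

[echo, delta, quebec, mike, uniform, lima]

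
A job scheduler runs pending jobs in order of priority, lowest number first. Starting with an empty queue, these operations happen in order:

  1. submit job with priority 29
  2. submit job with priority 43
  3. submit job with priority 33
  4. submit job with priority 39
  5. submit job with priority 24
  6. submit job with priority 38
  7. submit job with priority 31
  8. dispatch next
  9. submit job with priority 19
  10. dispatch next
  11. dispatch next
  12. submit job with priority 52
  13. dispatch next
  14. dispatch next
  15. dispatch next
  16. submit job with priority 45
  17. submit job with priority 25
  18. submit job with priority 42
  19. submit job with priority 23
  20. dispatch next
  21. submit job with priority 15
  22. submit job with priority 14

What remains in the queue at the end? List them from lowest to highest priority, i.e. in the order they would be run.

[14, 15, 25, 39, 42, 43, 45, 52]

insert 29 → {29}
insert 43 → {29, 43}
insert 33 → {29, 33, 43}
insert 39 → {29, 33, 39, 43}
insert 24 → {24, 29, 33, 39, 43}
insert 38 → {24, 29, 33, 38, 39, 43}
insert 31 → {24, 29, 31, 33, 38, 39, 43}
dispatch next → 24; now {29, 31, 33, 38, 39, 43}
insert 19 → {19, 29, 31, 33, 38, 39, 43}
dispatch next → 19; now {29, 31, 33, 38, 39, 43}
dispatch next → 29; now {31, 33, 38, 39, 43}
insert 52 → {31, 33, 38, 39, 43, 52}
dispatch next → 31; now {33, 38, 39, 43, 52}
dispatch next → 33; now {38, 39, 43, 52}
dispatch next → 38; now {39, 43, 52}
insert 45 → {39, 43, 45, 52}
insert 25 → {25, 39, 43, 45, 52}
insert 42 → {25, 39, 42, 43, 45, 52}
insert 23 → {23, 25, 39, 42, 43, 45, 52}
dispatch next → 23; now {25, 39, 42, 43, 45, 52}
insert 15 → {15, 25, 39, 42, 43, 45, 52}
insert 14 → {14, 15, 25, 39, 42, 43, 45, 52}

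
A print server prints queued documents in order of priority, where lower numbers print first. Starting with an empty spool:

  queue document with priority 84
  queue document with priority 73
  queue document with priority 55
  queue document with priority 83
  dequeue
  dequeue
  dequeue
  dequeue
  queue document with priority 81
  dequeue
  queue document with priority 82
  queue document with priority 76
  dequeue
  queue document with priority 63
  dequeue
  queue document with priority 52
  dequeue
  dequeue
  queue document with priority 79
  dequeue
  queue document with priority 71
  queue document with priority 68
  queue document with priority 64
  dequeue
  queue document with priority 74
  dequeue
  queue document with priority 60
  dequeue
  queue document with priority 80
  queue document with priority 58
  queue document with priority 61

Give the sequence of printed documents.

55, 73, 83, 84, 81, 76, 63, 52, 82, 79, 64, 68, 60

insert 84 → {84}
insert 73 → {73, 84}
insert 55 → {55, 73, 84}
insert 83 → {55, 73, 83, 84}
dequeue → 55; now {73, 83, 84}
dequeue → 73; now {83, 84}
dequeue → 83; now {84}
dequeue → 84; now {}
insert 81 → {81}
dequeue → 81; now {}
insert 82 → {82}
insert 76 → {76, 82}
dequeue → 76; now {82}
insert 63 → {63, 82}
dequeue → 63; now {82}
insert 52 → {52, 82}
dequeue → 52; now {82}
dequeue → 82; now {}
insert 79 → {79}
dequeue → 79; now {}
insert 71 → {71}
insert 68 → {68, 71}
insert 64 → {64, 68, 71}
dequeue → 64; now {68, 71}
insert 74 → {68, 71, 74}
dequeue → 68; now {71, 74}
insert 60 → {60, 71, 74}
dequeue → 60; now {71, 74}
insert 80 → {71, 74, 80}
insert 58 → {58, 71, 74, 80}
insert 61 → {58, 61, 71, 74, 80}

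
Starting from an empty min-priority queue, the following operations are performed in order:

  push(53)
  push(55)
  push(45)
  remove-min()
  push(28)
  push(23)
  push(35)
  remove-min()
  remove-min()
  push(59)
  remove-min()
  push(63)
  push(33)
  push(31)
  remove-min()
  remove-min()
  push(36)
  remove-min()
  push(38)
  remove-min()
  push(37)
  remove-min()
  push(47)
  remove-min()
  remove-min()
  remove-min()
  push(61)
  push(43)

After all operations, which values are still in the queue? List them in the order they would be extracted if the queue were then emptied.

43 → 59 → 61 → 63

insert 53 → {53}
insert 55 → {53, 55}
insert 45 → {45, 53, 55}
remove-min → 45; now {53, 55}
insert 28 → {28, 53, 55}
insert 23 → {23, 28, 53, 55}
insert 35 → {23, 28, 35, 53, 55}
remove-min → 23; now {28, 35, 53, 55}
remove-min → 28; now {35, 53, 55}
insert 59 → {35, 53, 55, 59}
remove-min → 35; now {53, 55, 59}
insert 63 → {53, 55, 59, 63}
insert 33 → {33, 53, 55, 59, 63}
insert 31 → {31, 33, 53, 55, 59, 63}
remove-min → 31; now {33, 53, 55, 59, 63}
remove-min → 33; now {53, 55, 59, 63}
insert 36 → {36, 53, 55, 59, 63}
remove-min → 36; now {53, 55, 59, 63}
insert 38 → {38, 53, 55, 59, 63}
remove-min → 38; now {53, 55, 59, 63}
insert 37 → {37, 53, 55, 59, 63}
remove-min → 37; now {53, 55, 59, 63}
insert 47 → {47, 53, 55, 59, 63}
remove-min → 47; now {53, 55, 59, 63}
remove-min → 53; now {55, 59, 63}
remove-min → 55; now {59, 63}
insert 61 → {59, 61, 63}
insert 43 → {43, 59, 61, 63}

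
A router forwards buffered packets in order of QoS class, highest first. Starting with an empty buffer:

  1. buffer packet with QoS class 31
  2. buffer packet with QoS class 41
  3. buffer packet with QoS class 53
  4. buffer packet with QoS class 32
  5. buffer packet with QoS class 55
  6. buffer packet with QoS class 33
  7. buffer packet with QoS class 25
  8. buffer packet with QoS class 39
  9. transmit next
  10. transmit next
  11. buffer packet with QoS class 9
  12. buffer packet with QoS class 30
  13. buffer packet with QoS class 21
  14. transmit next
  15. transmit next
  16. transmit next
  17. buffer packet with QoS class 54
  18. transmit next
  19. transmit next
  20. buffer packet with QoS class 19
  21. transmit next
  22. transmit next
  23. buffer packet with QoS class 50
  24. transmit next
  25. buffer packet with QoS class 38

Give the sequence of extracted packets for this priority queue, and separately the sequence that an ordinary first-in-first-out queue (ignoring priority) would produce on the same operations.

priority queue: 55 → 53 → 41 → 39 → 33 → 54 → 32 → 31 → 30 → 50; FIFO queue: 31, 41, 53, 32, 55, 33, 25, 39, 9, 30

insert 31 → {31}
insert 41 → {41, 31}
insert 53 → {53, 41, 31}
insert 32 → {53, 41, 32, 31}
insert 55 → {55, 53, 41, 32, 31}
insert 33 → {55, 53, 41, 33, 32, 31}
insert 25 → {55, 53, 41, 33, 32, 31, 25}
insert 39 → {55, 53, 41, 39, 33, 32, 31, 25}
transmit next → 55; now {53, 41, 39, 33, 32, 31, 25}
transmit next → 53; now {41, 39, 33, 32, 31, 25}
insert 9 → {41, 39, 33, 32, 31, 25, 9}
insert 30 → {41, 39, 33, 32, 31, 30, 25, 9}
insert 21 → {41, 39, 33, 32, 31, 30, 25, 21, 9}
transmit next → 41; now {39, 33, 32, 31, 30, 25, 21, 9}
transmit next → 39; now {33, 32, 31, 30, 25, 21, 9}
transmit next → 33; now {32, 31, 30, 25, 21, 9}
insert 54 → {54, 32, 31, 30, 25, 21, 9}
transmit next → 54; now {32, 31, 30, 25, 21, 9}
transmit next → 32; now {31, 30, 25, 21, 9}
insert 19 → {31, 30, 25, 21, 19, 9}
transmit next → 31; now {30, 25, 21, 19, 9}
transmit next → 30; now {25, 21, 19, 9}
insert 50 → {50, 25, 21, 19, 9}
transmit next → 50; now {25, 21, 19, 9}
insert 38 → {38, 25, 21, 19, 9}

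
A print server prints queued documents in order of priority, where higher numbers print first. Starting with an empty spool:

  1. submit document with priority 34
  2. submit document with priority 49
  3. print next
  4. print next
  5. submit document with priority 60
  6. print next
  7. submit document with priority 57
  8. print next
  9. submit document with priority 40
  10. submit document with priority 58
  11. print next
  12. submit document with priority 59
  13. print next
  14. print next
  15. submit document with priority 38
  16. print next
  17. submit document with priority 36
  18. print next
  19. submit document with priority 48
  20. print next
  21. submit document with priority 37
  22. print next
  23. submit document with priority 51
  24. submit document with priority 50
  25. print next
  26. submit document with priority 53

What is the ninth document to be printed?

36

insert 34 → {34}
insert 49 → {49, 34}
print next → 49; now {34}
print next → 34; now {}
insert 60 → {60}
print next → 60; now {}
insert 57 → {57}
print next → 57; now {}
insert 40 → {40}
insert 58 → {58, 40}
print next → 58; now {40}
insert 59 → {59, 40}
print next → 59; now {40}
print next → 40; now {}
insert 38 → {38}
print next → 38; now {}
insert 36 → {36}
print next → 36; now {}
insert 48 → {48}
print next → 48; now {}
insert 37 → {37}
print next → 37; now {}
insert 51 → {51}
insert 50 → {51, 50}
print next → 51; now {50}
insert 53 → {53, 50}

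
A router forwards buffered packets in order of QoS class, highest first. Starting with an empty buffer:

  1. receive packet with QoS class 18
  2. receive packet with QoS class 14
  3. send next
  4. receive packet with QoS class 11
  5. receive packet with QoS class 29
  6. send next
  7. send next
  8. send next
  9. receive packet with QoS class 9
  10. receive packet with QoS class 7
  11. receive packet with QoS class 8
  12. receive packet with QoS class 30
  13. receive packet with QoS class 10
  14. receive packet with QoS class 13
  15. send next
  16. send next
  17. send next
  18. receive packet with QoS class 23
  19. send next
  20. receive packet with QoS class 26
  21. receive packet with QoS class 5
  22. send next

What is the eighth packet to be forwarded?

insert 18 → {18}
insert 14 → {18, 14}
send next → 18; now {14}
insert 11 → {14, 11}
insert 29 → {29, 14, 11}
send next → 29; now {14, 11}
send next → 14; now {11}
send next → 11; now {}
insert 9 → {9}
insert 7 → {9, 7}
insert 8 → {9, 8, 7}
insert 30 → {30, 9, 8, 7}
insert 10 → {30, 10, 9, 8, 7}
insert 13 → {30, 13, 10, 9, 8, 7}
send next → 30; now {13, 10, 9, 8, 7}
send next → 13; now {10, 9, 8, 7}
send next → 10; now {9, 8, 7}
insert 23 → {23, 9, 8, 7}
send next → 23; now {9, 8, 7}
insert 26 → {26, 9, 8, 7}
insert 5 → {26, 9, 8, 7, 5}
send next → 26; now {9, 8, 7, 5}

23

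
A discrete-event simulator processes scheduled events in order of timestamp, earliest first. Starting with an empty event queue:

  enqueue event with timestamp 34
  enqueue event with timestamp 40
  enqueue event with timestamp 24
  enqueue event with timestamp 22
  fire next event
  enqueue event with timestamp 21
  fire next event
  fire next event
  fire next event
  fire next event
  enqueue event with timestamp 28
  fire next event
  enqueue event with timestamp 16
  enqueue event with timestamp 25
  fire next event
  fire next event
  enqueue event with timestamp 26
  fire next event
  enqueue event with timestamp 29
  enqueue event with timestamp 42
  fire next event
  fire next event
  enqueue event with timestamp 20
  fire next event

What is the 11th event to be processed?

42

insert 34 → {34}
insert 40 → {34, 40}
insert 24 → {24, 34, 40}
insert 22 → {22, 24, 34, 40}
fire next event → 22; now {24, 34, 40}
insert 21 → {21, 24, 34, 40}
fire next event → 21; now {24, 34, 40}
fire next event → 24; now {34, 40}
fire next event → 34; now {40}
fire next event → 40; now {}
insert 28 → {28}
fire next event → 28; now {}
insert 16 → {16}
insert 25 → {16, 25}
fire next event → 16; now {25}
fire next event → 25; now {}
insert 26 → {26}
fire next event → 26; now {}
insert 29 → {29}
insert 42 → {29, 42}
fire next event → 29; now {42}
fire next event → 42; now {}
insert 20 → {20}
fire next event → 20; now {}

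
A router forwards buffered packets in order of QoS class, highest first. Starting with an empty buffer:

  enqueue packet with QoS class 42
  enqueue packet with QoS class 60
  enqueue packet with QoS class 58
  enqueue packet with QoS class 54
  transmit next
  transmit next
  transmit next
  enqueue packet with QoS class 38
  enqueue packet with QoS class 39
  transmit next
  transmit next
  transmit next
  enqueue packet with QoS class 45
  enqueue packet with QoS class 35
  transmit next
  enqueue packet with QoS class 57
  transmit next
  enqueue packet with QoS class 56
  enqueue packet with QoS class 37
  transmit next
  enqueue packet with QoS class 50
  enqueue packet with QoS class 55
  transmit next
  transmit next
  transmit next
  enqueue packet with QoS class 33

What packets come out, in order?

60 → 58 → 54 → 42 → 39 → 38 → 45 → 57 → 56 → 55 → 50 → 37

insert 42 → {42}
insert 60 → {60, 42}
insert 58 → {60, 58, 42}
insert 54 → {60, 58, 54, 42}
transmit next → 60; now {58, 54, 42}
transmit next → 58; now {54, 42}
transmit next → 54; now {42}
insert 38 → {42, 38}
insert 39 → {42, 39, 38}
transmit next → 42; now {39, 38}
transmit next → 39; now {38}
transmit next → 38; now {}
insert 45 → {45}
insert 35 → {45, 35}
transmit next → 45; now {35}
insert 57 → {57, 35}
transmit next → 57; now {35}
insert 56 → {56, 35}
insert 37 → {56, 37, 35}
transmit next → 56; now {37, 35}
insert 50 → {50, 37, 35}
insert 55 → {55, 50, 37, 35}
transmit next → 55; now {50, 37, 35}
transmit next → 50; now {37, 35}
transmit next → 37; now {35}
insert 33 → {35, 33}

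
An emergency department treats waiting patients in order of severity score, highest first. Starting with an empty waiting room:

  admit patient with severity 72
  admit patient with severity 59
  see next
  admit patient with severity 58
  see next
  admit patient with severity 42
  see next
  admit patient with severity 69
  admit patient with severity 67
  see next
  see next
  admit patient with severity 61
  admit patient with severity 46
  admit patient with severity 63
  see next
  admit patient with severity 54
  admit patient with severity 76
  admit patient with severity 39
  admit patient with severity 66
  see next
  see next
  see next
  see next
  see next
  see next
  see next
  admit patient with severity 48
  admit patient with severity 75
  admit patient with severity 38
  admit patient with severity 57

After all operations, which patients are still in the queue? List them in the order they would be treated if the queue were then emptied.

insert 72 → {72}
insert 59 → {72, 59}
see next → 72; now {59}
insert 58 → {59, 58}
see next → 59; now {58}
insert 42 → {58, 42}
see next → 58; now {42}
insert 69 → {69, 42}
insert 67 → {69, 67, 42}
see next → 69; now {67, 42}
see next → 67; now {42}
insert 61 → {61, 42}
insert 46 → {61, 46, 42}
insert 63 → {63, 61, 46, 42}
see next → 63; now {61, 46, 42}
insert 54 → {61, 54, 46, 42}
insert 76 → {76, 61, 54, 46, 42}
insert 39 → {76, 61, 54, 46, 42, 39}
insert 66 → {76, 66, 61, 54, 46, 42, 39}
see next → 76; now {66, 61, 54, 46, 42, 39}
see next → 66; now {61, 54, 46, 42, 39}
see next → 61; now {54, 46, 42, 39}
see next → 54; now {46, 42, 39}
see next → 46; now {42, 39}
see next → 42; now {39}
see next → 39; now {}
insert 48 → {48}
insert 75 → {75, 48}
insert 38 → {75, 48, 38}
insert 57 → {75, 57, 48, 38}

75 → 57 → 48 → 38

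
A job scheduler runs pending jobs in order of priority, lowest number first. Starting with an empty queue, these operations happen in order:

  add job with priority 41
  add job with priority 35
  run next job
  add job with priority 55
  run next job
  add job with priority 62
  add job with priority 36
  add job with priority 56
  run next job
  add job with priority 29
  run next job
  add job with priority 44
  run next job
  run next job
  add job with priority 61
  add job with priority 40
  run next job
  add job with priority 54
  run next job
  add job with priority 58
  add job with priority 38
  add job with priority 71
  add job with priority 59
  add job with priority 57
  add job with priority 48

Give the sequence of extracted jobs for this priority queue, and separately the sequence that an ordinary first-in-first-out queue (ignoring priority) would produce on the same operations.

insert 41 → {41}
insert 35 → {35, 41}
run next job → 35; now {41}
insert 55 → {41, 55}
run next job → 41; now {55}
insert 62 → {55, 62}
insert 36 → {36, 55, 62}
insert 56 → {36, 55, 56, 62}
run next job → 36; now {55, 56, 62}
insert 29 → {29, 55, 56, 62}
run next job → 29; now {55, 56, 62}
insert 44 → {44, 55, 56, 62}
run next job → 44; now {55, 56, 62}
run next job → 55; now {56, 62}
insert 61 → {56, 61, 62}
insert 40 → {40, 56, 61, 62}
run next job → 40; now {56, 61, 62}
insert 54 → {54, 56, 61, 62}
run next job → 54; now {56, 61, 62}
insert 58 → {56, 58, 61, 62}
insert 38 → {38, 56, 58, 61, 62}
insert 71 → {38, 56, 58, 61, 62, 71}
insert 59 → {38, 56, 58, 59, 61, 62, 71}
insert 57 → {38, 56, 57, 58, 59, 61, 62, 71}
insert 48 → {38, 48, 56, 57, 58, 59, 61, 62, 71}

priority queue: [35, 41, 36, 29, 44, 55, 40, 54]; FIFO queue: 41 → 35 → 55 → 62 → 36 → 56 → 29 → 44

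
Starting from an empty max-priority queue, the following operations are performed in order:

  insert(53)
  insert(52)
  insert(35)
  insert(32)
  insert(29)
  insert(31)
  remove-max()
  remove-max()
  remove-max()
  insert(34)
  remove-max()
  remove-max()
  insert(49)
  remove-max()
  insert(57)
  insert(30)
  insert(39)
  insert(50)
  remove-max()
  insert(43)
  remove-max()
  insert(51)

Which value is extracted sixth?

insert 53 → {53}
insert 52 → {53, 52}
insert 35 → {53, 52, 35}
insert 32 → {53, 52, 35, 32}
insert 29 → {53, 52, 35, 32, 29}
insert 31 → {53, 52, 35, 32, 31, 29}
remove-max → 53; now {52, 35, 32, 31, 29}
remove-max → 52; now {35, 32, 31, 29}
remove-max → 35; now {32, 31, 29}
insert 34 → {34, 32, 31, 29}
remove-max → 34; now {32, 31, 29}
remove-max → 32; now {31, 29}
insert 49 → {49, 31, 29}
remove-max → 49; now {31, 29}
insert 57 → {57, 31, 29}
insert 30 → {57, 31, 30, 29}
insert 39 → {57, 39, 31, 30, 29}
insert 50 → {57, 50, 39, 31, 30, 29}
remove-max → 57; now {50, 39, 31, 30, 29}
insert 43 → {50, 43, 39, 31, 30, 29}
remove-max → 50; now {43, 39, 31, 30, 29}
insert 51 → {51, 43, 39, 31, 30, 29}

49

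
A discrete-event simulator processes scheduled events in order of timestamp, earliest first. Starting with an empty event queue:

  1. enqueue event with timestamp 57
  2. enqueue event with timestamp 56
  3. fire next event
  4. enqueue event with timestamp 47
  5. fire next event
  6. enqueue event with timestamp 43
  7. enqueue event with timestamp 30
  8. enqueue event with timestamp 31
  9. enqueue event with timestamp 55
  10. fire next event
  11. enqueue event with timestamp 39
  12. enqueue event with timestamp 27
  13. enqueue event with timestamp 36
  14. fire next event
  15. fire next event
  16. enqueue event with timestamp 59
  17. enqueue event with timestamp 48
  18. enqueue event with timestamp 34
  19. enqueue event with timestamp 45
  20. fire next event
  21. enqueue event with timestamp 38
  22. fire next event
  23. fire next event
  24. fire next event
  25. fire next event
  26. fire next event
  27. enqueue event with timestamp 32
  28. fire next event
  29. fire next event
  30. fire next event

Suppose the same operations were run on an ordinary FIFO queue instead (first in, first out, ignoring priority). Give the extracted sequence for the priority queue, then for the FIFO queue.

priority queue: 56, 47, 30, 27, 31, 34, 36, 38, 39, 43, 45, 32, 48, 55; FIFO queue: [57, 56, 47, 43, 30, 31, 55, 39, 27, 36, 59, 48, 34, 45]

insert 57 → {57}
insert 56 → {56, 57}
fire next event → 56; now {57}
insert 47 → {47, 57}
fire next event → 47; now {57}
insert 43 → {43, 57}
insert 30 → {30, 43, 57}
insert 31 → {30, 31, 43, 57}
insert 55 → {30, 31, 43, 55, 57}
fire next event → 30; now {31, 43, 55, 57}
insert 39 → {31, 39, 43, 55, 57}
insert 27 → {27, 31, 39, 43, 55, 57}
insert 36 → {27, 31, 36, 39, 43, 55, 57}
fire next event → 27; now {31, 36, 39, 43, 55, 57}
fire next event → 31; now {36, 39, 43, 55, 57}
insert 59 → {36, 39, 43, 55, 57, 59}
insert 48 → {36, 39, 43, 48, 55, 57, 59}
insert 34 → {34, 36, 39, 43, 48, 55, 57, 59}
insert 45 → {34, 36, 39, 43, 45, 48, 55, 57, 59}
fire next event → 34; now {36, 39, 43, 45, 48, 55, 57, 59}
insert 38 → {36, 38, 39, 43, 45, 48, 55, 57, 59}
fire next event → 36; now {38, 39, 43, 45, 48, 55, 57, 59}
fire next event → 38; now {39, 43, 45, 48, 55, 57, 59}
fire next event → 39; now {43, 45, 48, 55, 57, 59}
fire next event → 43; now {45, 48, 55, 57, 59}
fire next event → 45; now {48, 55, 57, 59}
insert 32 → {32, 48, 55, 57, 59}
fire next event → 32; now {48, 55, 57, 59}
fire next event → 48; now {55, 57, 59}
fire next event → 55; now {57, 59}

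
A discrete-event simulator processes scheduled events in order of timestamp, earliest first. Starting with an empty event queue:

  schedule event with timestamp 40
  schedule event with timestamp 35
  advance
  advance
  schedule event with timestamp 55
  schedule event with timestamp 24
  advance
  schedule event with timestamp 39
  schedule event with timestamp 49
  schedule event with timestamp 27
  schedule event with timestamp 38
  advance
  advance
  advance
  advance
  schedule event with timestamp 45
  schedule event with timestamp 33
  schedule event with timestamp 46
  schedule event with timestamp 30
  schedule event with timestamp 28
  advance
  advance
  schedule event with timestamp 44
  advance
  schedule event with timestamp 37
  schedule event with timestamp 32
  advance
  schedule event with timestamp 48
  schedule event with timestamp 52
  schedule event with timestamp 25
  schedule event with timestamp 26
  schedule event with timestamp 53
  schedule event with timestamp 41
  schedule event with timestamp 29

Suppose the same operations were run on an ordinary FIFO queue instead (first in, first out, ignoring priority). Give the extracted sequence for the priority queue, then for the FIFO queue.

priority queue: [35, 40, 24, 27, 38, 39, 49, 28, 30, 33, 32]; FIFO queue: 40, 35, 55, 24, 39, 49, 27, 38, 45, 33, 46

insert 40 → {40}
insert 35 → {35, 40}
advance → 35; now {40}
advance → 40; now {}
insert 55 → {55}
insert 24 → {24, 55}
advance → 24; now {55}
insert 39 → {39, 55}
insert 49 → {39, 49, 55}
insert 27 → {27, 39, 49, 55}
insert 38 → {27, 38, 39, 49, 55}
advance → 27; now {38, 39, 49, 55}
advance → 38; now {39, 49, 55}
advance → 39; now {49, 55}
advance → 49; now {55}
insert 45 → {45, 55}
insert 33 → {33, 45, 55}
insert 46 → {33, 45, 46, 55}
insert 30 → {30, 33, 45, 46, 55}
insert 28 → {28, 30, 33, 45, 46, 55}
advance → 28; now {30, 33, 45, 46, 55}
advance → 30; now {33, 45, 46, 55}
insert 44 → {33, 44, 45, 46, 55}
advance → 33; now {44, 45, 46, 55}
insert 37 → {37, 44, 45, 46, 55}
insert 32 → {32, 37, 44, 45, 46, 55}
advance → 32; now {37, 44, 45, 46, 55}
insert 48 → {37, 44, 45, 46, 48, 55}
insert 52 → {37, 44, 45, 46, 48, 52, 55}
insert 25 → {25, 37, 44, 45, 46, 48, 52, 55}
insert 26 → {25, 26, 37, 44, 45, 46, 48, 52, 55}
insert 53 → {25, 26, 37, 44, 45, 46, 48, 52, 53, 55}
insert 41 → {25, 26, 37, 41, 44, 45, 46, 48, 52, 53, 55}
insert 29 → {25, 26, 29, 37, 41, 44, 45, 46, 48, 52, 53, 55}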